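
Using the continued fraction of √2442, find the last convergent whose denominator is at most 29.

593/12

√2442 = [49; 2, 2, 2, 98, …] (period length 4).
Convergents:
  p_0/q_0 = 49/1
  p_1/q_1 = 99/2
  p_2/q_2 = 247/5
  p_3/q_3 = 593/12
  p_4/q_4 = 58361/1181
q_3 = 12 ≤ 29 < 1181 = q_4, so the answer is 593/12.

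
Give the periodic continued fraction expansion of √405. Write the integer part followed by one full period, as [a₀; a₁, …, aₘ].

[20; 8, 40]

a₀ = ⌊√405⌋ = 20.
With m₀=0, d₀=1 and mₖ₊₁ = dₖaₖ − mₖ, dₖ₊₁ = (n − mₖ₊₁²)/dₖ, aₖ₊₁ = ⌊(a₀+mₖ₊₁)/dₖ₊₁⌋:
  k=1: m=20, d=5, a=8
  k=2: m=20, d=1, a=40
d=1 and a=2a₀=40 at k=2, so the next step gives (m, d) = (20, 5) again — its k=1 value — and the period has length 2.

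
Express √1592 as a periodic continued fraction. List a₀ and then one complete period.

a₀ = ⌊√1592⌋ = 39.
With m₀=0, d₀=1 and mₖ₊₁ = dₖaₖ − mₖ, dₖ₊₁ = (n − mₖ₊₁²)/dₖ, aₖ₊₁ = ⌊(a₀+mₖ₊₁)/dₖ₊₁⌋:
  k=1: m=39, d=71, a=1
  k=2: m=32, d=8, a=8
  k=3: m=32, d=71, a=1
  k=4: m=39, d=1, a=78
d=1 and a=2a₀=78 at k=4, so the next step gives (m, d) = (39, 71) again — its k=1 value — and the period has length 4.

[39; 1, 8, 1, 78]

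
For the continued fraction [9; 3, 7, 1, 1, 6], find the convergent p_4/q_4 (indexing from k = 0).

Using pₖ = aₖpₖ₋₁ + pₖ₋₂, qₖ = aₖqₖ₋₁ + qₖ₋₂ (with p₋₁=1, p₋₂=0, q₋₁=0, q₋₂=1):
  k=0: a=9, p=9, q=1
  k=1: a=3, p=28, q=3
  k=2: a=7, p=205, q=22
  k=3: a=1, p=233, q=25
  k=4: a=1, p=438, q=47

438/47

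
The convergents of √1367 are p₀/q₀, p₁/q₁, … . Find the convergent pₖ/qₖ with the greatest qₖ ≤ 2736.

99827/2700

√1367 = [36; 1, 35, 1, 72, …] (period length 4).
Convergents:
  p_0/q_0 = 36/1
  p_1/q_1 = 37/1
  p_2/q_2 = 1331/36
  p_3/q_3 = 1368/37
  p_4/q_4 = 99827/2700
  p_5/q_5 = 101195/2737
q_4 = 2700 ≤ 2736 < 2737 = q_5, so the answer is 99827/2700.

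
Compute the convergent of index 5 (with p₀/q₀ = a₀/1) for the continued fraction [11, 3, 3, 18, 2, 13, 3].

57305/5071

Using pₖ = aₖpₖ₋₁ + pₖ₋₂, qₖ = aₖqₖ₋₁ + qₖ₋₂ (with p₋₁=1, p₋₂=0, q₋₁=0, q₋₂=1):
  k=0: a=11, p=11, q=1
  k=1: a=3, p=34, q=3
  k=2: a=3, p=113, q=10
  k=3: a=18, p=2068, q=183
  k=4: a=2, p=4249, q=376
  k=5: a=13, p=57305, q=5071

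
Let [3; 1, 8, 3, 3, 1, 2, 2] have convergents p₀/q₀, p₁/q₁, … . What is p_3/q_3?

109/28

Using pₖ = aₖpₖ₋₁ + pₖ₋₂, qₖ = aₖqₖ₋₁ + qₖ₋₂ (with p₋₁=1, p₋₂=0, q₋₁=0, q₋₂=1):
  k=0: a=3, p=3, q=1
  k=1: a=1, p=4, q=1
  k=2: a=8, p=35, q=9
  k=3: a=3, p=109, q=28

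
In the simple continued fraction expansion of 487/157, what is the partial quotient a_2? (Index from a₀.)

487 = 3·157 + 16   →  a_0 = 3
157 = 9·16 + 13   →  a_1 = 9
16 = 1·13 + 3   →  a_2 = 1

1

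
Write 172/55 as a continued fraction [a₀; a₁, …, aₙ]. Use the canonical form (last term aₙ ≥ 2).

172 = 3×55 + 7
55 = 7×7 + 6
7 = 1×6 + 1
6 = 6×1 + 0  (stop)
So 172/55 = [3; 7, 1, 6].

[3; 7, 1, 6]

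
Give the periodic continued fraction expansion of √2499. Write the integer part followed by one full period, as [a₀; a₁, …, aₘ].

a₀ = ⌊√2499⌋ = 49.

[49; 1, 98]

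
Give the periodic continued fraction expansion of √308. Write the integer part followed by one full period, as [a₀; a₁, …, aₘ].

a₀ = ⌊√308⌋ = 17.
With m₀=0, d₀=1 and mₖ₊₁ = dₖaₖ − mₖ, dₖ₊₁ = (n − mₖ₊₁²)/dₖ, aₖ₊₁ = ⌊(a₀+mₖ₊₁)/dₖ₊₁⌋:
  k=1: m=17, d=19, a=1
  k=2: m=2, d=16, a=1
  k=3: m=14, d=7, a=4
  k=4: m=14, d=16, a=1
  k=5: m=2, d=19, a=1
  k=6: m=17, d=1, a=34
d=1 and a=2a₀=34 at k=6, so the next step gives (m, d) = (17, 19) again — its k=1 value — and the period has length 6.

[17; 1, 1, 4, 1, 1, 34]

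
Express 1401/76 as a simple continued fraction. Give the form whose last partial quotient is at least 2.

1401 = 18·76 + 33
76 = 2·33 + 10
33 = 3·10 + 3
10 = 3·3 + 1
3 = 3·1 + 0  (stop)
So 1401/76 = [18; 2, 3, 3, 3].

[18; 2, 3, 3, 3]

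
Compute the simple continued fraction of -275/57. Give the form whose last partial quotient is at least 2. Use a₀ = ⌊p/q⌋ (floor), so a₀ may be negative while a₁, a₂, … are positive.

[-5; 5, 1, 2, 3]

-275 = -5·57 + 10
57 = 5·10 + 7
10 = 1·7 + 3
7 = 2·3 + 1
3 = 3·1 + 0  (stop)
So -275/57 = [-5; 5, 1, 2, 3].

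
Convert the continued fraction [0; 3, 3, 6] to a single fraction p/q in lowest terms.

Using pₖ = aₖpₖ₋₁ + pₖ₋₂ and qₖ = aₖqₖ₋₁ + qₖ₋₂:
  k=0: a=0, p=0, q=1
  k=1: a=3, p=1, q=3
  k=2: a=3, p=3, q=10
  k=3: a=6, p=19, q=63

19/63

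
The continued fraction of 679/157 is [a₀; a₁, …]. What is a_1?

3

679 = 4·157 + 51   →  a_0 = 4
157 = 3·51 + 4   →  a_1 = 3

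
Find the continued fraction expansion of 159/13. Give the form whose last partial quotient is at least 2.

159 = 12*13 + 3
13 = 4*3 + 1
3 = 3*1 + 0  (stop)
So 159/13 = [12; 4, 3].

[12; 4, 3]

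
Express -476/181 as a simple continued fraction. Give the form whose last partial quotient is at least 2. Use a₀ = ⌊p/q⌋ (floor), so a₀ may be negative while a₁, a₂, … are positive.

-476 = -3·181 + 67
181 = 2·67 + 47
67 = 1·47 + 20
47 = 2·20 + 7
20 = 2·7 + 6
7 = 1·6 + 1
6 = 6·1 + 0  (stop)
So -476/181 = [-3; 2, 1, 2, 2, 1, 6].

[-3; 2, 1, 2, 2, 1, 6]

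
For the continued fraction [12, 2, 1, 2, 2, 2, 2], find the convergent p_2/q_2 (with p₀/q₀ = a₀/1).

Using pₖ = aₖpₖ₋₁ + pₖ₋₂, qₖ = aₖqₖ₋₁ + qₖ₋₂ (with p₋₁=1, p₋₂=0, q₋₁=0, q₋₂=1):
  k=0: a=12, p=12, q=1
  k=1: a=2, p=25, q=2
  k=2: a=1, p=37, q=3

37/3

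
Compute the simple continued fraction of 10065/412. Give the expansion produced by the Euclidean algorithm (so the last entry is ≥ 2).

[24; 2, 3, 19, 3]

10065 = 24×412 + 177
412 = 2×177 + 58
177 = 3×58 + 3
58 = 19×3 + 1
3 = 3×1 + 0  (stop)
So 10065/412 = [24; 2, 3, 19, 3].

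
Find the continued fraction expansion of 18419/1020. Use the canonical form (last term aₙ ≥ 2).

[18; 17, 3, 2, 8]

18419 = 18*1020 + 59
1020 = 17*59 + 17
59 = 3*17 + 8
17 = 2*8 + 1
8 = 8*1 + 0  (stop)
So 18419/1020 = [18; 17, 3, 2, 8].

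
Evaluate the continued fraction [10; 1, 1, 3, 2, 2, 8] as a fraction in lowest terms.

Fold from the inside: start with 8/1.
  2 + 1/8 = 17/8
  2 + 8/17 = 42/17
  3 + 17/42 = 143/42
  1 + 42/143 = 185/143
  1 + 143/185 = 328/185
  10 + 185/328 = 3465/328

3465/328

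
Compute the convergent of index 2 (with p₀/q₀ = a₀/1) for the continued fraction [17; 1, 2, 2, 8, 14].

Using pₖ = aₖpₖ₋₁ + pₖ₋₂, qₖ = aₖqₖ₋₁ + qₖ₋₂ (with p₋₁=1, p₋₂=0, q₋₁=0, q₋₂=1):
  k=0: a=17, p=17, q=1
  k=1: a=1, p=18, q=1
  k=2: a=2, p=53, q=3

53/3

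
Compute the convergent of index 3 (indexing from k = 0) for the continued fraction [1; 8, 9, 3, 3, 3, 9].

Using pₖ = aₖpₖ₋₁ + pₖ₋₂, qₖ = aₖqₖ₋₁ + qₖ₋₂ (with p₋₁=1, p₋₂=0, q₋₁=0, q₋₂=1):
  k=0: a=1, p=1, q=1
  k=1: a=8, p=9, q=8
  k=2: a=9, p=82, q=73
  k=3: a=3, p=255, q=227

255/227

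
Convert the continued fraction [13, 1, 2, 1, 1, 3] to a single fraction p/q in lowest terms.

343/25

Fold from the inside: start with 3/1.
  1 + 1/3 = 4/3
  1 + 3/4 = 7/4
  2 + 4/7 = 18/7
  1 + 7/18 = 25/18
  13 + 18/25 = 343/25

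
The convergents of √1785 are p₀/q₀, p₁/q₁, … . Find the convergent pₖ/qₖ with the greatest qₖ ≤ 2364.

√1785 = [42; 4, 84, …] (period length 2).
Convergents:
  p_0/q_0 = 42/1
  p_1/q_1 = 169/4
  p_2/q_2 = 14238/337
  p_3/q_3 = 57121/1352
  p_4/q_4 = 4812402/113905
q_3 = 1352 ≤ 2364 < 113905 = q_4, so the answer is 57121/1352.

57121/1352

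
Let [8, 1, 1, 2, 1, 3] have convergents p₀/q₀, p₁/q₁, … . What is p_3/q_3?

43/5

Using pₖ = aₖpₖ₋₁ + pₖ₋₂, qₖ = aₖqₖ₋₁ + qₖ₋₂ (with p₋₁=1, p₋₂=0, q₋₁=0, q₋₂=1):
  k=0: a=8, p=8, q=1
  k=1: a=1, p=9, q=1
  k=2: a=1, p=17, q=2
  k=3: a=2, p=43, q=5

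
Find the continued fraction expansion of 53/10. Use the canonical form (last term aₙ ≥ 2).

[5; 3, 3]

53 = 5·10 + 3
10 = 3·3 + 1
3 = 3·1 + 0  (stop)
So 53/10 = [5; 3, 3].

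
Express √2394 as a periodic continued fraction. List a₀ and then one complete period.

a₀ = ⌊√2394⌋ = 48.

[48; 1, 12, 1, 96]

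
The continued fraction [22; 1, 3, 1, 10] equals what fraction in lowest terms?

Fold from the inside: start with 10/1.
  1 + 1/10 = 11/10
  3 + 10/11 = 43/11
  1 + 11/43 = 54/43
  22 + 43/54 = 1231/54

1231/54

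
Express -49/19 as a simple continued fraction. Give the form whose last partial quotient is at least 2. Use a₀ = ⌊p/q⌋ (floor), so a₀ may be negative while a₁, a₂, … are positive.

-49 = -3·19 + 8
19 = 2·8 + 3
8 = 2·3 + 2
3 = 1·2 + 1
2 = 2·1 + 0  (stop)
So -49/19 = [-3; 2, 2, 1, 2].

[-3; 2, 2, 1, 2]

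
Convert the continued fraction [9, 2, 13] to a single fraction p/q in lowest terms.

Fold from the inside: start with 13/1.
  2 + 1/13 = 27/13
  9 + 13/27 = 256/27

256/27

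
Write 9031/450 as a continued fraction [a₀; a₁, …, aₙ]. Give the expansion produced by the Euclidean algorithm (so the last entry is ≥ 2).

[20; 14, 1, 1, 15]

9031 = 20×450 + 31
450 = 14×31 + 16
31 = 1×16 + 15
16 = 1×15 + 1
15 = 15×1 + 0  (stop)
So 9031/450 = [20; 14, 1, 1, 15].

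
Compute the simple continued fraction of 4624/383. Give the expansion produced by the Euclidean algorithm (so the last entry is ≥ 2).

[12; 13, 1, 2, 9]

4624 = 12×383 + 28
383 = 13×28 + 19
28 = 1×19 + 9
19 = 2×9 + 1
9 = 9×1 + 0  (stop)
So 4624/383 = [12; 13, 1, 2, 9].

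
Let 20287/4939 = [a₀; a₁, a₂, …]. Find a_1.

9

20287 = 4·4939 + 531   →  a_0 = 4
4939 = 9·531 + 160   →  a_1 = 9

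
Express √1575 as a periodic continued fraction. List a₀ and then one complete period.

[39; 1, 2, 5, 2, 1, 78]

a₀ = ⌊√1575⌋ = 39.
With m₀=0, d₀=1 and mₖ₊₁ = dₖaₖ − mₖ, dₖ₊₁ = (n − mₖ₊₁²)/dₖ, aₖ₊₁ = ⌊(a₀+mₖ₊₁)/dₖ₊₁⌋:
  k=1: m=39, d=54, a=1
  k=2: m=15, d=25, a=2
  k=3: m=35, d=14, a=5
  k=4: m=35, d=25, a=2
  k=5: m=15, d=54, a=1
  k=6: m=39, d=1, a=78
d=1 and a=2a₀=78 at k=6, so the next step gives (m, d) = (39, 54) again — its k=1 value — and the period has length 6.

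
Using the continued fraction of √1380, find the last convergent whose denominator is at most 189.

6761/182

√1380 = [37; 6, 1, 2, 1, 6, 74, …] (period length 6).
Convergents:
  p_0/q_0 = 37/1
  p_1/q_1 = 223/6
  p_2/q_2 = 260/7
  p_3/q_3 = 743/20
  p_4/q_4 = 1003/27
  p_5/q_5 = 6761/182
  p_6/q_6 = 501317/13495
q_5 = 182 ≤ 189 < 13495 = q_6, so the answer is 6761/182.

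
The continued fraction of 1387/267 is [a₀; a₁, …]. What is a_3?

2

1387 = 5·267 + 52   →  a_0 = 5
267 = 5·52 + 7   →  a_1 = 5
52 = 7·7 + 3   →  a_2 = 7
7 = 2·3 + 1   →  a_3 = 2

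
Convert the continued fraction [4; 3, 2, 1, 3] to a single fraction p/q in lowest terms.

159/37

Fold from the inside: start with 3/1.
  1 + 1/3 = 4/3
  2 + 3/4 = 11/4
  3 + 4/11 = 37/11
  4 + 11/37 = 159/37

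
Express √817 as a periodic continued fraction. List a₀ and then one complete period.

a₀ = ⌊√817⌋ = 28.
With m₀=0, d₀=1 and mₖ₊₁ = dₖaₖ − mₖ, dₖ₊₁ = (n − mₖ₊₁²)/dₖ, aₖ₊₁ = ⌊(a₀+mₖ₊₁)/dₖ₊₁⌋:
  k=1: m=28, d=33, a=1
  k=2: m=5, d=24, a=1
  k=3: m=19, d=19, a=2
  k=4: m=19, d=24, a=1
  k=5: m=5, d=33, a=1
  k=6: m=28, d=1, a=56
d=1 and a=2a₀=56 at k=6, so the next step gives (m, d) = (28, 33) again — its k=1 value — and the period has length 6.

[28; 1, 1, 2, 1, 1, 56]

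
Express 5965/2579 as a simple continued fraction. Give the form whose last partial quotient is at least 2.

[2; 3, 5, 9, 3, 2, 2]

5965 = 2*2579 + 807
2579 = 3*807 + 158
807 = 5*158 + 17
158 = 9*17 + 5
17 = 3*5 + 2
5 = 2*2 + 1
2 = 2*1 + 0  (stop)
So 5965/2579 = [2; 3, 5, 9, 3, 2, 2].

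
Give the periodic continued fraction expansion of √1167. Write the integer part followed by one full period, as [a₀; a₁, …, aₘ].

a₀ = ⌊√1167⌋ = 34.
With m₀=0, d₀=1 and mₖ₊₁ = dₖaₖ − mₖ, dₖ₊₁ = (n − mₖ₊₁²)/dₖ, aₖ₊₁ = ⌊(a₀+mₖ₊₁)/dₖ₊₁⌋:
  k=1: m=34, d=11, a=6
  k=2: m=32, d=13, a=5
  k=3: m=33, d=6, a=11
  k=4: m=33, d=13, a=5
  k=5: m=32, d=11, a=6
  k=6: m=34, d=1, a=68
d=1 and a=2a₀=68 at k=6, so the next step gives (m, d) = (34, 11) again — its k=1 value — and the period has length 6.

[34; 6, 5, 11, 5, 6, 68]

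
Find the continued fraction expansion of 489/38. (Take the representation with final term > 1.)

[12; 1, 6, 1, 1, 2]

489 = 12×38 + 33
38 = 1×33 + 5
33 = 6×5 + 3
5 = 1×3 + 2
3 = 1×2 + 1
2 = 2×1 + 0  (stop)
So 489/38 = [12; 1, 6, 1, 1, 2].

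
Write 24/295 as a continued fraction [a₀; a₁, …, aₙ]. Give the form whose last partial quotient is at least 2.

[0; 12, 3, 2, 3]

24 = 0·295 + 24
295 = 12·24 + 7
24 = 3·7 + 3
7 = 2·3 + 1
3 = 3·1 + 0  (stop)
So 24/295 = [0; 12, 3, 2, 3].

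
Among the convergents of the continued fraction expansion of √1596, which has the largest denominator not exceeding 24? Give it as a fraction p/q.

√1596 = [39; 1, 18, 1, 78, …] (period length 4).
Convergents:
  p_0/q_0 = 39/1
  p_1/q_1 = 40/1
  p_2/q_2 = 759/19
  p_3/q_3 = 799/20
  p_4/q_4 = 63081/1579
q_3 = 20 ≤ 24 < 1579 = q_4, so the answer is 799/20.

799/20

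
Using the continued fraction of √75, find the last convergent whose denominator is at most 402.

1351/156

√75 = [8; 1, 1, 1, 16, …] (period length 4).
Convergents:
  p_0/q_0 = 8/1
  p_1/q_1 = 9/1
  p_2/q_2 = 17/2
  p_3/q_3 = 26/3
  p_4/q_4 = 433/50
  p_5/q_5 = 459/53
  p_6/q_6 = 892/103
  p_7/q_7 = 1351/156
  p_8/q_8 = 22508/2599
q_7 = 156 ≤ 402 < 2599 = q_8, so the answer is 1351/156.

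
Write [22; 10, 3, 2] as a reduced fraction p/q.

1591/72

Using pₖ = aₖpₖ₋₁ + pₖ₋₂ and qₖ = aₖqₖ₋₁ + qₖ₋₂:
  k=0: a=22, p=22, q=1
  k=1: a=10, p=221, q=10
  k=2: a=3, p=685, q=31
  k=3: a=2, p=1591, q=72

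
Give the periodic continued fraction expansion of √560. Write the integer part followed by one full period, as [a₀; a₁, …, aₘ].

a₀ = ⌊√560⌋ = 23.

[23; 1, 1, 1, 46]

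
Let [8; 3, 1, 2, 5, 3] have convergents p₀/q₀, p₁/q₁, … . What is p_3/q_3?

Using pₖ = aₖpₖ₋₁ + pₖ₋₂, qₖ = aₖqₖ₋₁ + qₖ₋₂ (with p₋₁=1, p₋₂=0, q₋₁=0, q₋₂=1):
  k=0: a=8, p=8, q=1
  k=1: a=3, p=25, q=3
  k=2: a=1, p=33, q=4
  k=3: a=2, p=91, q=11

91/11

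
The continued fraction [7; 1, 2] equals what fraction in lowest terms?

Using pₖ = aₖpₖ₋₁ + pₖ₋₂ and qₖ = aₖqₖ₋₁ + qₖ₋₂:
  k=0: a=7, p=7, q=1
  k=1: a=1, p=8, q=1
  k=2: a=2, p=23, q=3

23/3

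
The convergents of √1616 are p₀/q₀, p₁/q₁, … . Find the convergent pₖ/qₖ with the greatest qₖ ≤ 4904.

80801/2010

√1616 = [40; 5, 80, …] (period length 2).
Convergents:
  p_0/q_0 = 40/1
  p_1/q_1 = 201/5
  p_2/q_2 = 16120/401
  p_3/q_3 = 80801/2010
  p_4/q_4 = 6480200/161201
q_3 = 2010 ≤ 4904 < 161201 = q_4, so the answer is 80801/2010.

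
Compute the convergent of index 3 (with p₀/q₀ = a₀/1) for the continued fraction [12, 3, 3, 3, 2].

Using pₖ = aₖpₖ₋₁ + pₖ₋₂, qₖ = aₖqₖ₋₁ + qₖ₋₂ (with p₋₁=1, p₋₂=0, q₋₁=0, q₋₂=1):
  k=0: a=12, p=12, q=1
  k=1: a=3, p=37, q=3
  k=2: a=3, p=123, q=10
  k=3: a=3, p=406, q=33

406/33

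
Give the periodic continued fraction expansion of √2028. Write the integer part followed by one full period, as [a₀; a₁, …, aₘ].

[45; 30, 90]

a₀ = ⌊√2028⌋ = 45.
With m₀=0, d₀=1 and mₖ₊₁ = dₖaₖ − mₖ, dₖ₊₁ = (n − mₖ₊₁²)/dₖ, aₖ₊₁ = ⌊(a₀+mₖ₊₁)/dₖ₊₁⌋:
  k=1: m=45, d=3, a=30
  k=2: m=45, d=1, a=90
d=1 and a=2a₀=90 at k=2, so the next step gives (m, d) = (45, 3) again — its k=1 value — and the period has length 2.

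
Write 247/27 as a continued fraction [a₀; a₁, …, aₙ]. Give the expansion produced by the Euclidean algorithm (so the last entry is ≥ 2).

[9; 6, 1, 3]

247 = 9*27 + 4
27 = 6*4 + 3
4 = 1*3 + 1
3 = 3*1 + 0  (stop)
So 247/27 = [9; 6, 1, 3].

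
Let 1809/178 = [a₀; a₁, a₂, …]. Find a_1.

1809 = 10·178 + 29   →  a_0 = 10
178 = 6·29 + 4   →  a_1 = 6

6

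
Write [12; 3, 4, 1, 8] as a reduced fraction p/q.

Using pₖ = aₖpₖ₋₁ + pₖ₋₂ and qₖ = aₖqₖ₋₁ + qₖ₋₂:
  k=0: a=12, p=12, q=1
  k=1: a=3, p=37, q=3
  k=2: a=4, p=160, q=13
  k=3: a=1, p=197, q=16
  k=4: a=8, p=1736, q=141

1736/141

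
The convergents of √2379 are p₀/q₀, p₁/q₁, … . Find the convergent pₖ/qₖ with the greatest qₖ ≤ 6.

195/4

√2379 = [48; 1, 3, 2, 3, 1, 96, …] (period length 6).
Convergents:
  p_0/q_0 = 48/1
  p_1/q_1 = 49/1
  p_2/q_2 = 195/4
  p_3/q_3 = 439/9
q_2 = 4 ≤ 6 < 9 = q_3, so the answer is 195/4.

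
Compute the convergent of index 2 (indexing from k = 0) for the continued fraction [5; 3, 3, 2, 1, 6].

Using pₖ = aₖpₖ₋₁ + pₖ₋₂, qₖ = aₖqₖ₋₁ + qₖ₋₂ (with p₋₁=1, p₋₂=0, q₋₁=0, q₋₂=1):
  k=0: a=5, p=5, q=1
  k=1: a=3, p=16, q=3
  k=2: a=3, p=53, q=10

53/10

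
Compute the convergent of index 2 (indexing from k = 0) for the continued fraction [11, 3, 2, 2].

79/7

Using pₖ = aₖpₖ₋₁ + pₖ₋₂, qₖ = aₖqₖ₋₁ + qₖ₋₂ (with p₋₁=1, p₋₂=0, q₋₁=0, q₋₂=1):
  k=0: a=11, p=11, q=1
  k=1: a=3, p=34, q=3
  k=2: a=2, p=79, q=7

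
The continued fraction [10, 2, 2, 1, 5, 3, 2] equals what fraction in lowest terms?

Using pₖ = aₖpₖ₋₁ + pₖ₋₂ and qₖ = aₖqₖ₋₁ + qₖ₋₂:
  k=0: a=10, p=10, q=1
  k=1: a=2, p=21, q=2
  k=2: a=2, p=52, q=5
  k=3: a=1, p=73, q=7
  k=4: a=5, p=417, q=40
  k=5: a=3, p=1324, q=127
  k=6: a=2, p=3065, q=294

3065/294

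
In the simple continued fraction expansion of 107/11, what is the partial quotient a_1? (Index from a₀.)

1

107 = 9·11 + 8   →  a_0 = 9
11 = 1·8 + 3   →  a_1 = 1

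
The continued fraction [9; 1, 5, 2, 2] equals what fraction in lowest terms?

Using pₖ = aₖpₖ₋₁ + pₖ₋₂ and qₖ = aₖqₖ₋₁ + qₖ₋₂:
  k=0: a=9, p=9, q=1
  k=1: a=1, p=10, q=1
  k=2: a=5, p=59, q=6
  k=3: a=2, p=128, q=13
  k=4: a=2, p=315, q=32

315/32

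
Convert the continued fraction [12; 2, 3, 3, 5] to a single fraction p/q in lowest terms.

1517/122

Fold from the inside: start with 5/1.
  3 + 1/5 = 16/5
  3 + 5/16 = 53/16
  2 + 16/53 = 122/53
  12 + 53/122 = 1517/122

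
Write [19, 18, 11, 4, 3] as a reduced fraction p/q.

50325/2641

Using pₖ = aₖpₖ₋₁ + pₖ₋₂ and qₖ = aₖqₖ₋₁ + qₖ₋₂:
  k=0: a=19, p=19, q=1
  k=1: a=18, p=343, q=18
  k=2: a=11, p=3792, q=199
  k=3: a=4, p=15511, q=814
  k=4: a=3, p=50325, q=2641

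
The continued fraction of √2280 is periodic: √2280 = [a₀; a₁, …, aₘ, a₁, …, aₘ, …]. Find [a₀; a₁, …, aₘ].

[47; 1, 2, 1, 94]

a₀ = ⌊√2280⌋ = 47.
With m₀=0, d₀=1 and mₖ₊₁ = dₖaₖ − mₖ, dₖ₊₁ = (n − mₖ₊₁²)/dₖ, aₖ₊₁ = ⌊(a₀+mₖ₊₁)/dₖ₊₁⌋:
  k=1: m=47, d=71, a=1
  k=2: m=24, d=24, a=2
  k=3: m=24, d=71, a=1
  k=4: m=47, d=1, a=94
d=1 and a=2a₀=94 at k=4, so the next step gives (m, d) = (47, 71) again — its k=1 value — and the period has length 4.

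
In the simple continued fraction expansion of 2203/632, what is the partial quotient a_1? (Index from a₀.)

2

2203 = 3·632 + 307   →  a_0 = 3
632 = 2·307 + 18   →  a_1 = 2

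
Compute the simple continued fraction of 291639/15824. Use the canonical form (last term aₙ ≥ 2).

[18; 2, 3, 12, 2, 17, 5]

291639 = 18·15824 + 6807
15824 = 2·6807 + 2210
6807 = 3·2210 + 177
2210 = 12·177 + 86
177 = 2·86 + 5
86 = 17·5 + 1
5 = 5·1 + 0  (stop)
So 291639/15824 = [18; 2, 3, 12, 2, 17, 5].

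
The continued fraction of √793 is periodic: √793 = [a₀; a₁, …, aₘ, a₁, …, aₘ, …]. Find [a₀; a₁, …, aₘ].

[28; 6, 4, 6, 56]

a₀ = ⌊√793⌋ = 28.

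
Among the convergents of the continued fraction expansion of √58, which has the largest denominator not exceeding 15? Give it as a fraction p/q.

√58 = [7; 1, 1, 1, 1, 1, 1, 14, …] (period length 7).
Convergents:
  p_0/q_0 = 7/1
  p_1/q_1 = 8/1
  p_2/q_2 = 15/2
  p_3/q_3 = 23/3
  p_4/q_4 = 38/5
  p_5/q_5 = 61/8
  p_6/q_6 = 99/13
  p_7/q_7 = 1447/190
q_6 = 13 ≤ 15 < 190 = q_7, so the answer is 99/13.

99/13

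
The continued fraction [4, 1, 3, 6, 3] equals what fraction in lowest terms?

376/79

Using pₖ = aₖpₖ₋₁ + pₖ₋₂ and qₖ = aₖqₖ₋₁ + qₖ₋₂:
  k=0: a=4, p=4, q=1
  k=1: a=1, p=5, q=1
  k=2: a=3, p=19, q=4
  k=3: a=6, p=119, q=25
  k=4: a=3, p=376, q=79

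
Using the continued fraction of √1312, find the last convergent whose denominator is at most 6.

√1312 = [36; 4, 1, 1, 17, 1, 1, 4, 72, …] (period length 8).
Convergents:
  p_0/q_0 = 36/1
  p_1/q_1 = 145/4
  p_2/q_2 = 181/5
  p_3/q_3 = 326/9
q_2 = 5 ≤ 6 < 9 = q_3, so the answer is 181/5.

181/5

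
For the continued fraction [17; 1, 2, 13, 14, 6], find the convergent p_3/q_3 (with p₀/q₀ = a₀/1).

Using pₖ = aₖpₖ₋₁ + pₖ₋₂, qₖ = aₖqₖ₋₁ + qₖ₋₂ (with p₋₁=1, p₋₂=0, q₋₁=0, q₋₂=1):
  k=0: a=17, p=17, q=1
  k=1: a=1, p=18, q=1
  k=2: a=2, p=53, q=3
  k=3: a=13, p=707, q=40

707/40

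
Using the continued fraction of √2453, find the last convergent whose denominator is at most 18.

√2453 = [49; 1, 1, 8, 1, 1, 98, …] (period length 6).
Convergents:
  p_0/q_0 = 49/1
  p_1/q_1 = 50/1
  p_2/q_2 = 99/2
  p_3/q_3 = 842/17
  p_4/q_4 = 941/19
q_3 = 17 ≤ 18 < 19 = q_4, so the answer is 842/17.

842/17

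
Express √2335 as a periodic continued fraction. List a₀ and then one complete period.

[48; 3, 9, 3, 96]

a₀ = ⌊√2335⌋ = 48.
With m₀=0, d₀=1 and mₖ₊₁ = dₖaₖ − mₖ, dₖ₊₁ = (n − mₖ₊₁²)/dₖ, aₖ₊₁ = ⌊(a₀+mₖ₊₁)/dₖ₊₁⌋:
  k=1: m=48, d=31, a=3
  k=2: m=45, d=10, a=9
  k=3: m=45, d=31, a=3
  k=4: m=48, d=1, a=96
d=1 and a=2a₀=96 at k=4, so the next step gives (m, d) = (48, 31) again — its k=1 value — and the period has length 4.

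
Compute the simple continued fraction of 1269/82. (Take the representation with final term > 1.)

1269 = 15*82 + 39
82 = 2*39 + 4
39 = 9*4 + 3
4 = 1*3 + 1
3 = 3*1 + 0  (stop)
So 1269/82 = [15; 2, 9, 1, 3].

[15; 2, 9, 1, 3]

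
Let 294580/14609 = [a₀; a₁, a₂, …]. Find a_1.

6

294580 = 20·14609 + 2400   →  a_0 = 20
14609 = 6·2400 + 209   →  a_1 = 6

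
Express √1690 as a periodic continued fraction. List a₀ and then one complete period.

[41; 9, 8, 9, 82]

a₀ = ⌊√1690⌋ = 41.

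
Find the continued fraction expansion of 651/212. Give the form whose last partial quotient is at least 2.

[3; 14, 7, 2]

651 = 3*212 + 15
212 = 14*15 + 2
15 = 7*2 + 1
2 = 2*1 + 0  (stop)
So 651/212 = [3; 14, 7, 2].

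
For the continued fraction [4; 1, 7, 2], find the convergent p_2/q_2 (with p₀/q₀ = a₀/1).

Using pₖ = aₖpₖ₋₁ + pₖ₋₂, qₖ = aₖqₖ₋₁ + qₖ₋₂ (with p₋₁=1, p₋₂=0, q₋₁=0, q₋₂=1):
  k=0: a=4, p=4, q=1
  k=1: a=1, p=5, q=1
  k=2: a=7, p=39, q=8

39/8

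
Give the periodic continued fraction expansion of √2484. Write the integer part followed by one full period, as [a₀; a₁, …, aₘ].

a₀ = ⌊√2484⌋ = 49.
With m₀=0, d₀=1 and mₖ₊₁ = dₖaₖ − mₖ, dₖ₊₁ = (n − mₖ₊₁²)/dₖ, aₖ₊₁ = ⌊(a₀+mₖ₊₁)/dₖ₊₁⌋:
  k=1: m=49, d=83, a=1
  k=2: m=34, d=16, a=5
  k=3: m=46, d=23, a=4
  k=4: m=46, d=16, a=5
  k=5: m=34, d=83, a=1
  k=6: m=49, d=1, a=98
d=1 and a=2a₀=98 at k=6, so the next step gives (m, d) = (49, 83) again — its k=1 value — and the period has length 6.

[49; 1, 5, 4, 5, 1, 98]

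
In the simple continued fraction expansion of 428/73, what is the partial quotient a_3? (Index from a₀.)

428 = 5·73 + 63   →  a_0 = 5
73 = 1·63 + 10   →  a_1 = 1
63 = 6·10 + 3   →  a_2 = 6
10 = 3·3 + 1   →  a_3 = 3

3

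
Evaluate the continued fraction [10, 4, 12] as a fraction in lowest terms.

Fold from the inside: start with 12/1.
  4 + 1/12 = 49/12
  10 + 12/49 = 502/49

502/49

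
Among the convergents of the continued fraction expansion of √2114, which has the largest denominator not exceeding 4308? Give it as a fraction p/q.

194534/4231

√2114 = [45; 1, 44, 1, 90, …] (period length 4).
Convergents:
  p_0/q_0 = 45/1
  p_1/q_1 = 46/1
  p_2/q_2 = 2069/45
  p_3/q_3 = 2115/46
  p_4/q_4 = 192419/4185
  p_5/q_5 = 194534/4231
  p_6/q_6 = 8751915/190349
q_5 = 4231 ≤ 4308 < 190349 = q_6, so the answer is 194534/4231.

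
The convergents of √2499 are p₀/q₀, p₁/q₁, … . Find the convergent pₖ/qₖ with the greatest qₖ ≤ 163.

√2499 = [49; 1, 98, …] (period length 2).
Convergents:
  p_0/q_0 = 49/1
  p_1/q_1 = 50/1
  p_2/q_2 = 4949/99
  p_3/q_3 = 4999/100
  p_4/q_4 = 494851/9899
q_3 = 100 ≤ 163 < 9899 = q_4, so the answer is 4999/100.

4999/100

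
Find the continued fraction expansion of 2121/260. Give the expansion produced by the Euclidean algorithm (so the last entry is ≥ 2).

[8; 6, 2, 1, 13]

2121 = 8×260 + 41
260 = 6×41 + 14
41 = 2×14 + 13
14 = 1×13 + 1
13 = 13×1 + 0  (stop)
So 2121/260 = [8; 6, 2, 1, 13].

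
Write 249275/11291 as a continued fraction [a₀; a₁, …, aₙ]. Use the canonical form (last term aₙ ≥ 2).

249275 = 22×11291 + 873
11291 = 12×873 + 815
873 = 1×815 + 58
815 = 14×58 + 3
58 = 19×3 + 1
3 = 3×1 + 0  (stop)
So 249275/11291 = [22; 12, 1, 14, 19, 3].

[22; 12, 1, 14, 19, 3]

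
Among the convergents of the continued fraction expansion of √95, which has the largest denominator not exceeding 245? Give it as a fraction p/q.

√95 = [9; 1, 2, 1, 18, …] (period length 4).
Convergents:
  p_0/q_0 = 9/1
  p_1/q_1 = 10/1
  p_2/q_2 = 29/3
  p_3/q_3 = 39/4
  p_4/q_4 = 731/75
  p_5/q_5 = 770/79
  p_6/q_6 = 2271/233
  p_7/q_7 = 3041/312
q_6 = 233 ≤ 245 < 312 = q_7, so the answer is 2271/233.

2271/233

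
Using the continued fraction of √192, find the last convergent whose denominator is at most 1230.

16115/1163

√192 = [13; 1, 5, 1, 26, …] (period length 4).
Convergents:
  p_0/q_0 = 13/1
  p_1/q_1 = 14/1
  p_2/q_2 = 83/6
  p_3/q_3 = 97/7
  p_4/q_4 = 2605/188
  p_5/q_5 = 2702/195
  p_6/q_6 = 16115/1163
  p_7/q_7 = 18817/1358
q_6 = 1163 ≤ 1230 < 1358 = q_7, so the answer is 16115/1163.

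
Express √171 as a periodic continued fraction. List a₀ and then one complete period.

[13; 13, 26]

a₀ = ⌊√171⌋ = 13.
With m₀=0, d₀=1 and mₖ₊₁ = dₖaₖ − mₖ, dₖ₊₁ = (n − mₖ₊₁²)/dₖ, aₖ₊₁ = ⌊(a₀+mₖ₊₁)/dₖ₊₁⌋:
  k=1: m=13, d=2, a=13
  k=2: m=13, d=1, a=26
d=1 and a=2a₀=26 at k=2, so the next step gives (m, d) = (13, 2) again — its k=1 value — and the period has length 2.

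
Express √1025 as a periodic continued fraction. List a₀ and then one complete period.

a₀ = ⌊√1025⌋ = 32.
With m₀=0, d₀=1 and mₖ₊₁ = dₖaₖ − mₖ, dₖ₊₁ = (n − mₖ₊₁²)/dₖ, aₖ₊₁ = ⌊(a₀+mₖ₊₁)/dₖ₊₁⌋:
  k=1: m=32, d=1, a=64
d=1 and a=2a₀=64 at k=1, so the next step gives (m, d) = (32, 1) again — its k=1 value — and the period has length 1.

[32; 64]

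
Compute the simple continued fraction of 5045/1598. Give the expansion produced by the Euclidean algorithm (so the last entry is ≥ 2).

[3; 6, 2, 1, 2, 1, 2, 8]

5045 = 3·1598 + 251
1598 = 6·251 + 92
251 = 2·92 + 67
92 = 1·67 + 25
67 = 2·25 + 17
25 = 1·17 + 8
17 = 2·8 + 1
8 = 8·1 + 0  (stop)
So 5045/1598 = [3; 6, 2, 1, 2, 1, 2, 8].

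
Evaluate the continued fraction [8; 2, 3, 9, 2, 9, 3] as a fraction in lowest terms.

33984/4031

Using pₖ = aₖpₖ₋₁ + pₖ₋₂ and qₖ = aₖqₖ₋₁ + qₖ₋₂:
  k=0: a=8, p=8, q=1
  k=1: a=2, p=17, q=2
  k=2: a=3, p=59, q=7
  k=3: a=9, p=548, q=65
  k=4: a=2, p=1155, q=137
  k=5: a=9, p=10943, q=1298
  k=6: a=3, p=33984, q=4031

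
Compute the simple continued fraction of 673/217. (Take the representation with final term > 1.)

[3; 9, 1, 6, 3]

673 = 3×217 + 22
217 = 9×22 + 19
22 = 1×19 + 3
19 = 6×3 + 1
3 = 3×1 + 0  (stop)
So 673/217 = [3; 9, 1, 6, 3].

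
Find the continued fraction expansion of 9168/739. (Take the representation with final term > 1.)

[12; 2, 2, 6, 3, 7]

9168 = 12·739 + 300
739 = 2·300 + 139
300 = 2·139 + 22
139 = 6·22 + 7
22 = 3·7 + 1
7 = 7·1 + 0  (stop)
So 9168/739 = [12; 2, 2, 6, 3, 7].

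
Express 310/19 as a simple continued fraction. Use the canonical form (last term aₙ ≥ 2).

[16; 3, 6]

310 = 16·19 + 6
19 = 3·6 + 1
6 = 6·1 + 0  (stop)
So 310/19 = [16; 3, 6].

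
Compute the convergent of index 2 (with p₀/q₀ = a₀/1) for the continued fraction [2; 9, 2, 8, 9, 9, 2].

40/19

Using pₖ = aₖpₖ₋₁ + pₖ₋₂, qₖ = aₖqₖ₋₁ + qₖ₋₂ (with p₋₁=1, p₋₂=0, q₋₁=0, q₋₂=1):
  k=0: a=2, p=2, q=1
  k=1: a=9, p=19, q=9
  k=2: a=2, p=40, q=19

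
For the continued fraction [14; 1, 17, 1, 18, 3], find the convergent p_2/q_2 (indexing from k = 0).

Using pₖ = aₖpₖ₋₁ + pₖ₋₂, qₖ = aₖqₖ₋₁ + qₖ₋₂ (with p₋₁=1, p₋₂=0, q₋₁=0, q₋₂=1):
  k=0: a=14, p=14, q=1
  k=1: a=1, p=15, q=1
  k=2: a=17, p=269, q=18

269/18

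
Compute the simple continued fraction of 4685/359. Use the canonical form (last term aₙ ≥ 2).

[13; 19, 1, 17]

4685 = 13·359 + 18
359 = 19·18 + 17
18 = 1·17 + 1
17 = 17·1 + 0  (stop)
So 4685/359 = [13; 19, 1, 17].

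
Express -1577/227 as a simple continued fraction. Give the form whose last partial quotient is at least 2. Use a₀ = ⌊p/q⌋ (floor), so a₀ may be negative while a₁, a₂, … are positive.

-1577 = -7*227 + 12
227 = 18*12 + 11
12 = 1*11 + 1
11 = 11*1 + 0  (stop)
So -1577/227 = [-7; 18, 1, 11].

[-7; 18, 1, 11]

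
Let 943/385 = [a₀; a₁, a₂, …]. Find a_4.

943 = 2·385 + 173   →  a_0 = 2
385 = 2·173 + 39   →  a_1 = 2
173 = 4·39 + 17   →  a_2 = 4
39 = 2·17 + 5   →  a_3 = 2
17 = 3·5 + 2   →  a_4 = 3

3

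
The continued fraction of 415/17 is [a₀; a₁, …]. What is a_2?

2

415 = 24·17 + 7   →  a_0 = 24
17 = 2·7 + 3   →  a_1 = 2
7 = 2·3 + 1   →  a_2 = 2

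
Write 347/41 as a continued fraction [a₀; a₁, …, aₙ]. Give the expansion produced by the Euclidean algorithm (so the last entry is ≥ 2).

347 = 8*41 + 19
41 = 2*19 + 3
19 = 6*3 + 1
3 = 3*1 + 0  (stop)
So 347/41 = [8; 2, 6, 3].

[8; 2, 6, 3]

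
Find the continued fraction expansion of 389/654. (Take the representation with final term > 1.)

389 = 0*654 + 389
654 = 1*389 + 265
389 = 1*265 + 124
265 = 2*124 + 17
124 = 7*17 + 5
17 = 3*5 + 2
5 = 2*2 + 1
2 = 2*1 + 0  (stop)
So 389/654 = [0; 1, 1, 2, 7, 3, 2, 2].

[0; 1, 1, 2, 7, 3, 2, 2]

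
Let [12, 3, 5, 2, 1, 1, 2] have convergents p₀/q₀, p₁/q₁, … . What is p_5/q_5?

Using pₖ = aₖpₖ₋₁ + pₖ₋₂, qₖ = aₖqₖ₋₁ + qₖ₋₂ (with p₋₁=1, p₋₂=0, q₋₁=0, q₋₂=1):
  k=0: a=12, p=12, q=1
  k=1: a=3, p=37, q=3
  k=2: a=5, p=197, q=16
  k=3: a=2, p=431, q=35
  k=4: a=1, p=628, q=51
  k=5: a=1, p=1059, q=86

1059/86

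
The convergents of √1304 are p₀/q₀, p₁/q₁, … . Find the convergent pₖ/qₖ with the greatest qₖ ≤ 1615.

23436/649

√1304 = [36; 9, 72, …] (period length 2).
Convergents:
  p_0/q_0 = 36/1
  p_1/q_1 = 325/9
  p_2/q_2 = 23436/649
  p_3/q_3 = 211249/5850
q_2 = 649 ≤ 1615 < 5850 = q_3, so the answer is 23436/649.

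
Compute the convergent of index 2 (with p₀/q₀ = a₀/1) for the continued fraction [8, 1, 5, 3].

Using pₖ = aₖpₖ₋₁ + pₖ₋₂, qₖ = aₖqₖ₋₁ + qₖ₋₂ (with p₋₁=1, p₋₂=0, q₋₁=0, q₋₂=1):
  k=0: a=8, p=8, q=1
  k=1: a=1, p=9, q=1
  k=2: a=5, p=53, q=6

53/6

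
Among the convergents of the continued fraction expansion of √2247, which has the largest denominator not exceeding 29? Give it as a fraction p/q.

√2247 = [47; 2, 2, 15, 2, 2, 94, …] (period length 6).
Convergents:
  p_0/q_0 = 47/1
  p_1/q_1 = 95/2
  p_2/q_2 = 237/5
  p_3/q_3 = 3650/77
q_2 = 5 ≤ 29 < 77 = q_3, so the answer is 237/5.

237/5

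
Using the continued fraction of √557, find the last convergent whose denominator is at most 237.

√557 = [23; 1, 1, 1, 1, 46, …] (period length 5).
Convergents:
  p_0/q_0 = 23/1
  p_1/q_1 = 24/1
  p_2/q_2 = 47/2
  p_3/q_3 = 71/3
  p_4/q_4 = 118/5
  p_5/q_5 = 5499/233
  p_6/q_6 = 5617/238
q_5 = 233 ≤ 237 < 238 = q_6, so the answer is 5499/233.

5499/233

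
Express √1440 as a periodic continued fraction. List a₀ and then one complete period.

a₀ = ⌊√1440⌋ = 37.
With m₀=0, d₀=1 and mₖ₊₁ = dₖaₖ − mₖ, dₖ₊₁ = (n − mₖ₊₁²)/dₖ, aₖ₊₁ = ⌊(a₀+mₖ₊₁)/dₖ₊₁⌋:
  k=1: m=37, d=71, a=1
  k=2: m=34, d=4, a=17
  k=3: m=34, d=71, a=1
  k=4: m=37, d=1, a=74
d=1 and a=2a₀=74 at k=4, so the next step gives (m, d) = (37, 71) again — its k=1 value — and the period has length 4.

[37; 1, 17, 1, 74]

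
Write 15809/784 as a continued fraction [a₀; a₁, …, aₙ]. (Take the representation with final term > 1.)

15809 = 20*784 + 129
784 = 6*129 + 10
129 = 12*10 + 9
10 = 1*9 + 1
9 = 9*1 + 0  (stop)
So 15809/784 = [20; 6, 12, 1, 9].

[20; 6, 12, 1, 9]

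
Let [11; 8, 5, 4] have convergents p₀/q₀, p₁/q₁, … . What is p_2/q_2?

Using pₖ = aₖpₖ₋₁ + pₖ₋₂, qₖ = aₖqₖ₋₁ + qₖ₋₂ (with p₋₁=1, p₋₂=0, q₋₁=0, q₋₂=1):
  k=0: a=11, p=11, q=1
  k=1: a=8, p=89, q=8
  k=2: a=5, p=456, q=41

456/41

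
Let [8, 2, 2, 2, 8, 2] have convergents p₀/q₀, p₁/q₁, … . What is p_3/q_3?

101/12

Using pₖ = aₖpₖ₋₁ + pₖ₋₂, qₖ = aₖqₖ₋₁ + qₖ₋₂ (with p₋₁=1, p₋₂=0, q₋₁=0, q₋₂=1):
  k=0: a=8, p=8, q=1
  k=1: a=2, p=17, q=2
  k=2: a=2, p=42, q=5
  k=3: a=2, p=101, q=12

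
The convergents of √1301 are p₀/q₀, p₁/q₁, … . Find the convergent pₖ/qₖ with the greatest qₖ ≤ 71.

√1301 = [36; 14, 2, 2, 2, 2, 14, 72, …] (period length 7).
Convergents:
  p_0/q_0 = 36/1
  p_1/q_1 = 505/14
  p_2/q_2 = 1046/29
  p_3/q_3 = 2597/72
q_2 = 29 ≤ 71 < 72 = q_3, so the answer is 1046/29.

1046/29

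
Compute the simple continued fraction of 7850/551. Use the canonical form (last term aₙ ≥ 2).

[14; 4, 19, 2, 3]

7850 = 14×551 + 136
551 = 4×136 + 7
136 = 19×7 + 3
7 = 2×3 + 1
3 = 3×1 + 0  (stop)
So 7850/551 = [14; 4, 19, 2, 3].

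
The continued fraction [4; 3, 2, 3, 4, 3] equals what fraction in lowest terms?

Fold from the inside: start with 3/1.
  4 + 1/3 = 13/3
  3 + 3/13 = 42/13
  2 + 13/42 = 97/42
  3 + 42/97 = 333/97
  4 + 97/333 = 1429/333

1429/333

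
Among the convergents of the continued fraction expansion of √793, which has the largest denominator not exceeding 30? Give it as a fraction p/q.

√793 = [28; 6, 4, 6, 56, …] (period length 4).
Convergents:
  p_0/q_0 = 28/1
  p_1/q_1 = 169/6
  p_2/q_2 = 704/25
  p_3/q_3 = 4393/156
q_2 = 25 ≤ 30 < 156 = q_3, so the answer is 704/25.

704/25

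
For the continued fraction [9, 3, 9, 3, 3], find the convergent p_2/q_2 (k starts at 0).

261/28

Using pₖ = aₖpₖ₋₁ + pₖ₋₂, qₖ = aₖqₖ₋₁ + qₖ₋₂ (with p₋₁=1, p₋₂=0, q₋₁=0, q₋₂=1):
  k=0: a=9, p=9, q=1
  k=1: a=3, p=28, q=3
  k=2: a=9, p=261, q=28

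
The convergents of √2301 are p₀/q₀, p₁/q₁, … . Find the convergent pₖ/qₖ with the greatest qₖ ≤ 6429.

147312/3071

√2301 = [47; 1, 30, 1, 94, …] (period length 4).
Convergents:
  p_0/q_0 = 47/1
  p_1/q_1 = 48/1
  p_2/q_2 = 1487/31
  p_3/q_3 = 1535/32
  p_4/q_4 = 145777/3039
  p_5/q_5 = 147312/3071
  p_6/q_6 = 4565137/95169
q_5 = 3071 ≤ 6429 < 95169 = q_6, so the answer is 147312/3071.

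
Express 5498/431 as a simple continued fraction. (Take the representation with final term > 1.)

5498 = 12·431 + 326
431 = 1·326 + 105
326 = 3·105 + 11
105 = 9·11 + 6
11 = 1·6 + 5
6 = 1·5 + 1
5 = 5·1 + 0  (stop)
So 5498/431 = [12; 1, 3, 9, 1, 1, 5].

[12; 1, 3, 9, 1, 1, 5]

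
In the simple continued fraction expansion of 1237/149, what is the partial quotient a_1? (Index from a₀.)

3

1237 = 8·149 + 45   →  a_0 = 8
149 = 3·45 + 14   →  a_1 = 3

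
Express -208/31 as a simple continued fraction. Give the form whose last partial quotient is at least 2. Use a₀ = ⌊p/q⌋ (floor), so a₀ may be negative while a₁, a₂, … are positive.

[-7; 3, 2, 4]

-208 = -7*31 + 9
31 = 3*9 + 4
9 = 2*4 + 1
4 = 4*1 + 0  (stop)
So -208/31 = [-7; 3, 2, 4].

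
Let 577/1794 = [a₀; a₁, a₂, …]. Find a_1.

577 = 0·1794 + 577   →  a_0 = 0
1794 = 3·577 + 63   →  a_1 = 3

3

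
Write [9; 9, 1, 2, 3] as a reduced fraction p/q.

883/97

Fold from the inside: start with 3/1.
  2 + 1/3 = 7/3
  1 + 3/7 = 10/7
  9 + 7/10 = 97/10
  9 + 10/97 = 883/97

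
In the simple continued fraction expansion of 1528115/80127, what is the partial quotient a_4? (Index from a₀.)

4

1528115 = 19·80127 + 5702   →  a_0 = 19
80127 = 14·5702 + 299   →  a_1 = 14
5702 = 19·299 + 21   →  a_2 = 19
299 = 14·21 + 5   →  a_3 = 14
21 = 4·5 + 1   →  a_4 = 4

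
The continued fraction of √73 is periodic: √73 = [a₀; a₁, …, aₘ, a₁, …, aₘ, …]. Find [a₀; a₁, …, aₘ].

[8; 1, 1, 5, 5, 1, 1, 16]

a₀ = ⌊√73⌋ = 8.
With m₀=0, d₀=1 and mₖ₊₁ = dₖaₖ − mₖ, dₖ₊₁ = (n − mₖ₊₁²)/dₖ, aₖ₊₁ = ⌊(a₀+mₖ₊₁)/dₖ₊₁⌋:
  k=1: m=8, d=9, a=1
  k=2: m=1, d=8, a=1
  k=3: m=7, d=3, a=5
  k=4: m=8, d=3, a=5
  k=5: m=7, d=8, a=1
  k=6: m=1, d=9, a=1
  k=7: m=8, d=1, a=16
d=1 and a=2a₀=16 at k=7, so the next step gives (m, d) = (8, 9) again — its k=1 value — and the period has length 7.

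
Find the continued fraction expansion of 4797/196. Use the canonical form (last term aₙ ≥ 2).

[24; 2, 9, 3, 3]

4797 = 24·196 + 93
196 = 2·93 + 10
93 = 9·10 + 3
10 = 3·3 + 1
3 = 3·1 + 0  (stop)
So 4797/196 = [24; 2, 9, 3, 3].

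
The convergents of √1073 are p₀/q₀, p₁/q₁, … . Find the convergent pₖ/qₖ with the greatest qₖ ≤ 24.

131/4

√1073 = [32; 1, 3, 9, 9, 3, 1, 64, …] (period length 7).
Convergents:
  p_0/q_0 = 32/1
  p_1/q_1 = 33/1
  p_2/q_2 = 131/4
  p_3/q_3 = 1212/37
q_2 = 4 ≤ 24 < 37 = q_3, so the answer is 131/4.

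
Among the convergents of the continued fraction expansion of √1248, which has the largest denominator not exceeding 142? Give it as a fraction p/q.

√1248 = [35; 3, 17, 3, 70, …] (period length 4).
Convergents:
  p_0/q_0 = 35/1
  p_1/q_1 = 106/3
  p_2/q_2 = 1837/52
  p_3/q_3 = 5617/159
q_2 = 52 ≤ 142 < 159 = q_3, so the answer is 1837/52.

1837/52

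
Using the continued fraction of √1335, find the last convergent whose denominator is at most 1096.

√1335 = [36; 1, 1, 6, 7, 6, 1, 1, 72, …] (period length 8).
Convergents:
  p_0/q_0 = 36/1
  p_1/q_1 = 37/1
  p_2/q_2 = 73/2
  p_3/q_3 = 475/13
  p_4/q_4 = 3398/93
  p_5/q_5 = 20863/571
  p_6/q_6 = 24261/664
  p_7/q_7 = 45124/1235
q_6 = 664 ≤ 1096 < 1235 = q_7, so the answer is 24261/664.

24261/664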